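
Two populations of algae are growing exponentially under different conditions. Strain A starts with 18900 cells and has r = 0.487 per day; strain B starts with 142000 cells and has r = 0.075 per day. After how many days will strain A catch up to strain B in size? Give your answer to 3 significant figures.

Set 18900·e^(0.487t) = 142000·e^(0.075t).
e^((0.487 − 0.075)t) = 142000/18900 → e^(0.412·t) = 7.5132.
0.412·t = ln(7.5132) = 2.0167, so t = 2.0167/0.412 = 4.8948.

4.89 days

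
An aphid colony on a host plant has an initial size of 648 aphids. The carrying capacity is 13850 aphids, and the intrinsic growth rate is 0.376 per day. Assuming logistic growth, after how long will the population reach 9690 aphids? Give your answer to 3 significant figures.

A = (K − N₀)/N₀ = (13850 − 648)/648 = 20.373.
Solve 13850/(1 + 20.373·e^(−0.376t)) = 9690: 1 + 20.373·e^(−0.376t) = 1.4293, so e^(−0.376t) = 0.021072.
−0.376·t = ln(0.021072) = -3.8598, so t = 3.8598/0.376 = 10.265.

10.3 days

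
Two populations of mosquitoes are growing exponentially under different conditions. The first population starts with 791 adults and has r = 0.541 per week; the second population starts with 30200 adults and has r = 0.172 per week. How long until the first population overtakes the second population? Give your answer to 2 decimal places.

Set 791·e^(0.541t) = 30200·e^(0.172t).
e^((0.541 − 0.172)t) = 30200/791 → e^(0.369·t) = 38.18.
0.369·t = ln(38.18) = 3.6423, so t = 3.6423/0.369 = 9.8707.

9.87 weeks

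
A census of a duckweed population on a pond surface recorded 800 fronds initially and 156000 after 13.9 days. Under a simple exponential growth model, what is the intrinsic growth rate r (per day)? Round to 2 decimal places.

From N(t) = N₀·e^(rt): e^(r·13.9) = 156000/800 = 195.
r·13.9 = ln(195) = 5.273, so r = 5.273/13.9 = 0.37935.

0.38 per day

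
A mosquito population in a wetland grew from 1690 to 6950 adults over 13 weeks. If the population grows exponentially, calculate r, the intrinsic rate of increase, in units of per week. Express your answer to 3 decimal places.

0.109 per week

From N(t) = N₀·e^(rt): e^(r·13) = 6950/1690 = 4.1124.
r·13 = ln(4.1124) = 1.414, so r = 1.414/13 = 0.10877.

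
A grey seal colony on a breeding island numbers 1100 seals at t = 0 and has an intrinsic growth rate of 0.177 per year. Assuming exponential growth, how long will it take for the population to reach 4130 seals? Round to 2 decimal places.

7.47 years

Set N₀·e^(rt) = 4130: e^(0.177·t) = 4130/1100 = 3.7545.
0.177·t = ln(3.7545) = 1.323, so t = 1.323/0.177 = 7.4744.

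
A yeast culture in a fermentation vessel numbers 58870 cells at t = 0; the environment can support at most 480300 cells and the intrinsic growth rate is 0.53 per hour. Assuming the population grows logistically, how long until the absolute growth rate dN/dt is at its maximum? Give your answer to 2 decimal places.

3.71 hours

Logistic growth is fastest at N = K/2 = 240150.
A = (K − N₀)/N₀ = 7.1587. Set K/(1 + A·e^(−rt)) = K/2 → A·e^(−rt) = 1.
e^(−0.53t) = 1/7.1587 = 0.139691, so t = ln(7.1587)/0.53 = 1.9683/0.53 = 3.7138.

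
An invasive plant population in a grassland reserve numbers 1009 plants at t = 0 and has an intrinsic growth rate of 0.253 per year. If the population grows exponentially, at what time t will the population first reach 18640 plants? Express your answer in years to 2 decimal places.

Set N₀·e^(rt) = 18640: e^(0.253·t) = 18640/1009 = 18.474.
0.253·t = ln(18.474) = 2.9164, so t = 2.9164/0.253 = 11.527.

11.53 years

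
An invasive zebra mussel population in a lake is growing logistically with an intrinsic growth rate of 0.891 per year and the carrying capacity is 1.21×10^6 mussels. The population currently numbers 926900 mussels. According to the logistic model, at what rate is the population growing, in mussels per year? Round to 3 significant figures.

193000 mussels per year

dN/dt = rN(1 − N/K) = 0.891 × 926900 × (1 − 926900/1.21×10^6).
1 − 926900/1.21×10^6 = 0.23397; dN/dt = 0.891 × 926900 × 0.23397 = 1.93226×10^5.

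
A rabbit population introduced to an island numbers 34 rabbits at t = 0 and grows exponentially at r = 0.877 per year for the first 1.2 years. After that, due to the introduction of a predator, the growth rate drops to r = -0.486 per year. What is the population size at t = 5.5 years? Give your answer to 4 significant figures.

Phase 1: N(1.2) = 34·e^(0.877×1.2) = 34·e^1.052 = 97.3936.
Phase 2 runs for 5.5 − 1.2 = 4.3 years at r = -0.486.
N(5.5) = 97.3936·e^(-0.486×4.3) = 97.3936·e^-2.09 = 12.0487.

12.05 rabbits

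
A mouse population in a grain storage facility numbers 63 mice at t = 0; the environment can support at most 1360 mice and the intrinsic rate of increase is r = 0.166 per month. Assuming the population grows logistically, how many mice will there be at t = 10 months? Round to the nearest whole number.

A = (K − N₀)/N₀ = (1360 − 63)/63 = 20.587.
N(t) = K/(1 + A·e^(−rt)) = 1360/(1 + 20.587×e^(−0.166×10)).
e^(−1.66) = 0.19014; denominator = 1 + 20.587×0.19014 = 4.9144.
N = 1360/4.9144 = 276.735.

277 mice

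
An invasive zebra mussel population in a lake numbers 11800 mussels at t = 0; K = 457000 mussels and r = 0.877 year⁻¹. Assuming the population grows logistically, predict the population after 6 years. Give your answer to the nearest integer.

382228 mussels

A = (K − N₀)/N₀ = (457000 − 11800)/11800 = 37.729.
N(t) = K/(1 + A·e^(−rt)) = 457000/(1 + 37.729×e^(−0.877×6)).
e^(−5.262) = 0.0051849; denominator = 1 + 37.729×0.0051849 = 1.1956.
N = 457000/1.1956 = 382228.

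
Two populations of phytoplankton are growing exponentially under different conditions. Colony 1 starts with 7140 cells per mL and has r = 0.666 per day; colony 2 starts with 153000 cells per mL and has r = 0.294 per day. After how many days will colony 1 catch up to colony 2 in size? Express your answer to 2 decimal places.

Set 7140·e^(0.666t) = 153000·e^(0.294t).
e^((0.666 − 0.294)t) = 153000/7140 → e^(0.372·t) = 21.429.
0.372·t = ln(21.429) = 3.0647, so t = 3.0647/0.372 = 8.2385.

8.24 days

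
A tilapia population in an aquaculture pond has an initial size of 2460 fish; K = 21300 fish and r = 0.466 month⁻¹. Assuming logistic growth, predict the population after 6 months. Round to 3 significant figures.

14500 fish

A = (K − N₀)/N₀ = (21300 − 2460)/2460 = 7.6585.
N(t) = K/(1 + A·e^(−rt)) = 21300/(1 + 7.6585×e^(−0.466×6)).
e^(−2.796) = 0.061054; denominator = 1 + 7.6585×0.061054 = 1.4676.
N = 21300/1.4676 = 14513.7.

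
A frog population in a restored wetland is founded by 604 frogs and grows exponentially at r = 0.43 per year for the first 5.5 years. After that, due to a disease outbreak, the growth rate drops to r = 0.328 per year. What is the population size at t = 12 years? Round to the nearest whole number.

54207 frogs

Phase 1: N(5.5) = 604·e^(0.43×5.5) = 604·e^2.365 = 6429.
Phase 2 runs for 12 − 5.5 = 6.5 years at r = 0.328.
N(12) = 6429·e^(0.328×6.5) = 6429·e^2.132 = 54207.5.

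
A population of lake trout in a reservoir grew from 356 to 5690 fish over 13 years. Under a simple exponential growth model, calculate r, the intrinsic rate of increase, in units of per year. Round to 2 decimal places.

0.21 per year

From N(t) = N₀·e^(rt): e^(r·13) = 5690/356 = 15.983.
r·13 = ln(15.983) = 2.7715, so r = 2.7715/13 = 0.21319.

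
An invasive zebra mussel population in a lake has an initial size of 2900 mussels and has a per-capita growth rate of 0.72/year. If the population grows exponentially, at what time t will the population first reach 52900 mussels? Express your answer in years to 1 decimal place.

4.0 years

Set N₀·e^(rt) = 52900: e^(0.72·t) = 52900/2900 = 18.241.
0.72·t = ln(18.241) = 2.9037, so t = 2.9037/0.72 = 4.0329.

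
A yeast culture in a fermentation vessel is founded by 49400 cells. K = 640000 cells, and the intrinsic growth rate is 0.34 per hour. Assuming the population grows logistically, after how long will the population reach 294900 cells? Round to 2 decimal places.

6.84 hours

A = (K − N₀)/N₀ = (640000 − 49400)/49400 = 11.955.
Solve 640000/(1 + 11.955·e^(−0.34t)) = 294900: 1 + 11.955·e^(−0.34t) = 2.1702, so e^(−0.34t) = 0.0978822.
−0.34·t = ln(0.0978822) = -2.324, so t = 2.324/0.34 = 6.8353.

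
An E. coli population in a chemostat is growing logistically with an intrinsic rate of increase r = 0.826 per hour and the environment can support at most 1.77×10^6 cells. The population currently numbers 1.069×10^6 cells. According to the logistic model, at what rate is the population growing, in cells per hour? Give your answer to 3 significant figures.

350000 cells per hour

dN/dt = rN(1 − N/K) = 0.826 × 1.069×10^6 × (1 − 1.069×10^6/1.77×10^6).
1 − 1.069×10^6/1.77×10^6 = 0.39605; dN/dt = 0.826 × 1.069×10^6 × 0.39605 = 3.49706×10^5.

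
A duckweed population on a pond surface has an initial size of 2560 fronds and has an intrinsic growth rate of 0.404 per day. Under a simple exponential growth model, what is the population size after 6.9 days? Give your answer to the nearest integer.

N(t) = N₀·e^(rt) = 2560 × e^(0.404×6.9) = 2560 × e^2.788.
e^2.788 ≈ 16.242, so N ≈ 2560 × 16.242 = 41579.5.

41580 fronds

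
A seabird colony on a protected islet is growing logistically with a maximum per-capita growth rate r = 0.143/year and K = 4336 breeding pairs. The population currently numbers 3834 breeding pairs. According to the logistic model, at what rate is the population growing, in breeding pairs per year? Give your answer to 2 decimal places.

dN/dt = rN(1 − N/K) = 0.143 × 3834 × (1 − 3834/4336).
1 − 3834/4336 = 0.11577; dN/dt = 0.143 × 3834 × 0.11577 = 63.475.

63.47 breeding pairs per year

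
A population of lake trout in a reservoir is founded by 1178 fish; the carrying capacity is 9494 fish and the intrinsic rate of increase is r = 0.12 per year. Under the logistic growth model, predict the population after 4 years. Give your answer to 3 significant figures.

A = (K − N₀)/N₀ = (9494 − 1178)/1178 = 7.0594.
N(t) = K/(1 + A·e^(−rt)) = 9494/(1 + 7.0594×e^(−0.12×4)).
e^(−0.48) = 0.61878; denominator = 1 + 7.0594×0.61878 = 5.3683.
N = 9494/5.3683 = 1768.55.

1770 fish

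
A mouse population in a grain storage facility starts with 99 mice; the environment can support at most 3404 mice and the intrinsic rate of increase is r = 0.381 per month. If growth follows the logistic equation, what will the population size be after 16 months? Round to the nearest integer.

3166 mice

A = (K − N₀)/N₀ = (3404 − 99)/99 = 33.384.
N(t) = K/(1 + A·e^(−rt)) = 3404/(1 + 33.384×e^(−0.381×16)).
e^(−6.096) = 0.0022519; denominator = 1 + 33.384×0.0022519 = 1.0752.
N = 3404/1.0752 = 3165.99.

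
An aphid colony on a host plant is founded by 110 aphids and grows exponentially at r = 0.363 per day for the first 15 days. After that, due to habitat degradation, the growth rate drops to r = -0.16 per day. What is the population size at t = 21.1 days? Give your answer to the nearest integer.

9600 aphids

Phase 1: N(15) = 110·e^(0.363×15) = 110·e^5.445 = 25475.7.
Phase 2 runs for 21.1 − 15 = 6.1 days at r = -0.16.
N(21.1) = 25475.7·e^(-0.16×6.1) = 25475.7·e^-0.976 = 9599.64.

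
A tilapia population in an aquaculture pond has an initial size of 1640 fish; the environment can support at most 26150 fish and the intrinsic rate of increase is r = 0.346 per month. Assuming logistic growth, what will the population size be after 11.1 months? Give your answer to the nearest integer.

A = (K − N₀)/N₀ = (26150 − 1640)/1640 = 14.945.
N(t) = K/(1 + A·e^(−rt)) = 26150/(1 + 14.945×e^(−0.346×11.1)).
e^(−3.841) = 0.021481; denominator = 1 + 14.945×0.021481 = 1.321.
N = 26150/1.321 = 19795.1.

19795 fish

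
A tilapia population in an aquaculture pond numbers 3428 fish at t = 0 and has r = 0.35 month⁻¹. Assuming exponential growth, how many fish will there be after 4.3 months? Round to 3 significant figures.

N(t) = N₀·e^(rt) = 3428 × e^(0.35×4.3) = 3428 × e^1.505.
e^1.505 ≈ 4.5042, so N ≈ 3428 × 4.5042 = 15440.2.

15400 fish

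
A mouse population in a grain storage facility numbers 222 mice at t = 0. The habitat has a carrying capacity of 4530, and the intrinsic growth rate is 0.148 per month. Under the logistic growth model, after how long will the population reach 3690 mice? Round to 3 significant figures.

A = (K − N₀)/N₀ = (4530 − 222)/222 = 19.405.
Solve 4530/(1 + 19.405·e^(−0.148t)) = 3690: 1 + 19.405·e^(−0.148t) = 1.2276, so e^(−0.148t) = 0.0117309.
−0.148·t = ln(0.0117309) = -4.4455, so t = 4.4455/0.148 = 30.037.

30.0 months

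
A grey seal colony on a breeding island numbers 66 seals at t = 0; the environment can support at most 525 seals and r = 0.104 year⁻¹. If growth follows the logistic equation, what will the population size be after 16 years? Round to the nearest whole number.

227 seals

A = (K − N₀)/N₀ = (525 − 66)/66 = 6.9545.
N(t) = K/(1 + A·e^(−rt)) = 525/(1 + 6.9545×e^(−0.104×16)).
e^(−1.664) = 0.18938; denominator = 1 + 6.9545×0.18938 = 2.3171.
N = 525/2.3171 = 226.581.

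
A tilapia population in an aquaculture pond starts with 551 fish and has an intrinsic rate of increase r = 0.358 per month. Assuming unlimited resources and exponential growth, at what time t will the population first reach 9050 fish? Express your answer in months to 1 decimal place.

Set N₀·e^(rt) = 9050: e^(0.358·t) = 9050/551 = 16.425.
0.358·t = ln(16.425) = 2.7988, so t = 2.7988/0.358 = 7.8178.

7.8 months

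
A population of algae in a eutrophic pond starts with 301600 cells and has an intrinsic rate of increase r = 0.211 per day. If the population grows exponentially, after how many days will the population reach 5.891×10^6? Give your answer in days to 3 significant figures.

14.1 days

Set N₀·e^(rt) = 5.891×10^6: e^(0.211·t) = 5.891×10^6/301600 = 19.532.
0.211·t = ln(19.532) = 2.9721, so t = 2.9721/0.211 = 14.086.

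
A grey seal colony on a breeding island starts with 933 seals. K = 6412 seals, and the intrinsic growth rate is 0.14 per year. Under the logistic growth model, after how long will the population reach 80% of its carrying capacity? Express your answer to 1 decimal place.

22.5 years

A = (K − N₀)/N₀ = (6412 − 933)/933 = 5.8725.
Solve 6412/(1 + 5.8725·e^(−0.14t)) = 5129.6: 1 + 5.8725·e^(−0.14t) = 1.25, so e^(−0.14t) = 0.0425716.
−0.14·t = ln(0.0425716) = -3.1566, so t = 3.1566/0.14 = 22.547.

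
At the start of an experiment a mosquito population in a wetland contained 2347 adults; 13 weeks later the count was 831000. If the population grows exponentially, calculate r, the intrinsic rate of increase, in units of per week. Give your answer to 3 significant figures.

0.451 per week

From N(t) = N₀·e^(rt): e^(r·13) = 831000/2347 = 354.07.
r·13 = ln(354.07) = 5.8695, so r = 5.8695/13 = 0.4515.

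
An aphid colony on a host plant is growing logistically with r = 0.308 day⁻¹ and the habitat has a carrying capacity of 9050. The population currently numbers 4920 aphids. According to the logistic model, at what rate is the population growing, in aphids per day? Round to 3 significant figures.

692 aphids per day

dN/dt = rN(1 − N/K) = 0.308 × 4920 × (1 − 4920/9050).
1 − 4920/9050 = 0.45635; dN/dt = 0.308 × 4920 × 0.45635 = 691.54.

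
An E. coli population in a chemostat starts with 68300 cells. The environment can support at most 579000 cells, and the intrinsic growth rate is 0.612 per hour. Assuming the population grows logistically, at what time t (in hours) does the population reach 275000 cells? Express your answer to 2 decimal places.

A = (K − N₀)/N₀ = (579000 − 68300)/68300 = 7.4773.
Solve 579000/(1 + 7.4773·e^(−0.612t)) = 275000: 1 + 7.4773·e^(−0.612t) = 2.1055, so e^(−0.612t) = 0.147841.
−0.612·t = ln(0.147841) = -1.9116, so t = 1.9116/0.612 = 3.1236.

3.12 hours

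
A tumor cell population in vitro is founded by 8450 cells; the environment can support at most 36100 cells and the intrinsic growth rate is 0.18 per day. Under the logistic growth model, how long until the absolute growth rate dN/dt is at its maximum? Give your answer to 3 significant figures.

Logistic growth is fastest at N = K/2 = 18050.
A = (K − N₀)/N₀ = 3.2722. Set K/(1 + A·e^(−rt)) = K/2 → A·e^(−rt) = 1.
e^(−0.18t) = 1/3.2722 = 0.305606, so t = ln(3.2722)/0.18 = 1.1855/0.18 = 6.5859.

6.59 days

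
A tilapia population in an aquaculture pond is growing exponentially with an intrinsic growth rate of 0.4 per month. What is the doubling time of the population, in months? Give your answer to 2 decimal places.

1.73 months

Doubling time t_d = ln(2)/r = 0.6931/0.4 = 1.7329.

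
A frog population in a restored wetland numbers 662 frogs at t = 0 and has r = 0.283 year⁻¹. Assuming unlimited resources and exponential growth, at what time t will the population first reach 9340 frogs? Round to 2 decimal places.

Set N₀·e^(rt) = 9340: e^(0.283·t) = 9340/662 = 14.109.
0.283·t = ln(14.109) = 2.6468, so t = 2.6468/0.283 = 9.3526.

9.35 years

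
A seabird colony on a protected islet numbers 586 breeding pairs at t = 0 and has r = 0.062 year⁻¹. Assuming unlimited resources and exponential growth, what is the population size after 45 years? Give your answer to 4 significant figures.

N(t) = N₀·e^(rt) = 586 × e^(0.062×45) = 586 × e^2.79.
e^2.79 ≈ 16.281, so N ≈ 586 × 16.281 = 9540.68.

9541 breeding pairs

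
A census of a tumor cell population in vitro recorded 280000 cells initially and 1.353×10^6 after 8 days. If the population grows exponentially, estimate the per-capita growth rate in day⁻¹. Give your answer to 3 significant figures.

From N(t) = N₀·e^(rt): e^(r·8) = 1.353×10^6/280000 = 4.8321.
r·8 = ln(4.8321) = 1.5753, so r = 1.5753/8 = 0.19691.

0.197 per day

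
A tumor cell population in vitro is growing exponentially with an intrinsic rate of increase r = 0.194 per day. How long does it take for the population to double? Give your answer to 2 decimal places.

3.57 days

Doubling time t_d = ln(2)/r = 0.6931/0.194 = 3.5729.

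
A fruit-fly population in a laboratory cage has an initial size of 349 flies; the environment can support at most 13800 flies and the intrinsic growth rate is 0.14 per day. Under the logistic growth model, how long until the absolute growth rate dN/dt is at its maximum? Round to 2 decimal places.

Logistic growth is fastest at N = K/2 = 6900.
A = (K − N₀)/N₀ = 38.542. Set K/(1 + A·e^(−rt)) = K/2 → A·e^(−rt) = 1.
e^(−0.14t) = 1/38.542 = 0.025946, so t = ln(38.542)/0.14 = 3.6517/0.14 = 26.084.

26.08 days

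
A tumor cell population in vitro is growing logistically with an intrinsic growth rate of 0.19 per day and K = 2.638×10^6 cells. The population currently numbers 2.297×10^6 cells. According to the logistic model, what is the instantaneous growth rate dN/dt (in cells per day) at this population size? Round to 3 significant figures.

56400 cells per day

dN/dt = rN(1 − N/K) = 0.19 × 2.297×10^6 × (1 − 2.297×10^6/2.638×10^6).
1 − 2.297×10^6/2.638×10^6 = 0.12926; dN/dt = 0.19 × 2.297×10^6 × 0.12926 = 56415.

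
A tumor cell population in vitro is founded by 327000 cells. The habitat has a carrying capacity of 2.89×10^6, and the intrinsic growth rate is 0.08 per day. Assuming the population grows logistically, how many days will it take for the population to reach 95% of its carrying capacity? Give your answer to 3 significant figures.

A = (K − N₀)/N₀ = (2.89×10^6 − 327000)/327000 = 7.8379.
Solve 2.89×10^6/(1 + 7.8379·e^(−0.08t)) = 2.7455×10^6: 1 + 7.8379·e^(−0.08t) = 1.0526, so e^(−0.08t) = 0.00671499.
−0.08·t = ln(0.00671499) = -5.0034, so t = 5.0034/0.08 = 62.543.

62.5 days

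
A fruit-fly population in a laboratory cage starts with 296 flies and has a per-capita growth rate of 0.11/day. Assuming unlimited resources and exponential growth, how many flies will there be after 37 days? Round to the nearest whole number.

17333 flies

N(t) = N₀·e^(rt) = 296 × e^(0.11×37) = 296 × e^4.07.
e^4.07 ≈ 58.557, so N ≈ 296 × 58.557 = 17332.9.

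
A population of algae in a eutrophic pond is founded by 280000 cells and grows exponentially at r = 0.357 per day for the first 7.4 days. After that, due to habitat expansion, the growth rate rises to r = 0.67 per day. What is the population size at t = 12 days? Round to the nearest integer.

Phase 1: N(7.4) = 280000·e^(0.357×7.4) = 280000·e^2.642 = 3.930766×10^6.
Phase 2 runs for 12 − 7.4 = 4.6 days at r = 0.67.
N(12) = 3.930766×10^6·e^(0.67×4.6) = 3.930766×10^6·e^3.082 = 8.569841×10^7.

85698414 cells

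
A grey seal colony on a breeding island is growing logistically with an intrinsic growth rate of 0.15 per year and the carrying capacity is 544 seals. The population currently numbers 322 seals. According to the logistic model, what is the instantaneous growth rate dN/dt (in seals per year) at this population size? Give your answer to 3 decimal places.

dN/dt = rN(1 − N/K) = 0.15 × 322 × (1 − 322/544).
1 − 322/544 = 0.40809; dN/dt = 0.15 × 322 × 0.40809 = 19.711.

19.711 seals per year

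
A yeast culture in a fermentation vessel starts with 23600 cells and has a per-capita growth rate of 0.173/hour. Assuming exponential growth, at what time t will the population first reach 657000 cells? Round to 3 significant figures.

19.2 hours

Set N₀·e^(rt) = 657000: e^(0.173·t) = 657000/23600 = 27.839.
0.173·t = ln(27.839) = 3.3264, so t = 3.3264/0.173 = 19.228.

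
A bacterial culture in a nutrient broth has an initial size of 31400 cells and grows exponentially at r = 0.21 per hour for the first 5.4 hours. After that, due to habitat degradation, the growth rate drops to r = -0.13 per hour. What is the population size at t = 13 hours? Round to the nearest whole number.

36336 cells

Phase 1: N(5.4) = 31400·e^(0.21×5.4) = 31400·e^1.134 = 97593.2.
Phase 2 runs for 13 − 5.4 = 7.6 hours at r = -0.13.
N(13) = 97593.2·e^(-0.13×7.6) = 97593.2·e^-0.988 = 36336.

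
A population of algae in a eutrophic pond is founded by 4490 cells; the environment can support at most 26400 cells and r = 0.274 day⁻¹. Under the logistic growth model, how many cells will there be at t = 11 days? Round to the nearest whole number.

21298 cells

A = (K − N₀)/N₀ = (26400 − 4490)/4490 = 4.8797.
N(t) = K/(1 + A·e^(−rt)) = 26400/(1 + 4.8797×e^(−0.274×11)).
e^(−3.014) = 0.049095; denominator = 1 + 4.8797×0.049095 = 1.2396.
N = 26400/1.2396 = 21297.7.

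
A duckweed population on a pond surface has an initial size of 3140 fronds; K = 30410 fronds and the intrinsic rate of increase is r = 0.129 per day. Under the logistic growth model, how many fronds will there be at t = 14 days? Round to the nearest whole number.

A = (K − N₀)/N₀ = (30410 − 3140)/3140 = 8.6847.
N(t) = K/(1 + A·e^(−rt)) = 30410/(1 + 8.6847×e^(−0.129×14)).
e^(−1.806) = 0.16431; denominator = 1 + 8.6847×0.16431 = 2.427.
N = 30410/2.427 = 12529.9.

12530 fronds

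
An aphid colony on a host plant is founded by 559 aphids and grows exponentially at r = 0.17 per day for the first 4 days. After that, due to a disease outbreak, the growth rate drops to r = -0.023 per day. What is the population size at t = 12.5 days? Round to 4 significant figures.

907.5 aphids

Phase 1: N(4) = 559·e^(0.17×4) = 559·e^0.68 = 1103.4.
Phase 2 runs for 12.5 − 4 = 8.5 days at r = -0.023.
N(12.5) = 1103.4·e^(-0.023×8.5) = 1103.4·e^-0.1955 = 907.46.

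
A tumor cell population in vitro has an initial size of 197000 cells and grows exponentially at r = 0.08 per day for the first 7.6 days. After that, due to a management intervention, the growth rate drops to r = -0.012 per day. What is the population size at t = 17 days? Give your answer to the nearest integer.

323243 cells

Phase 1: N(7.6) = 197000·e^(0.08×7.6) = 197000·e^0.608 = 361841.
Phase 2 runs for 17 − 7.6 = 9.4 days at r = -0.012.
N(17) = 361841·e^(-0.012×9.4) = 361841·e^-0.1128 = 323243.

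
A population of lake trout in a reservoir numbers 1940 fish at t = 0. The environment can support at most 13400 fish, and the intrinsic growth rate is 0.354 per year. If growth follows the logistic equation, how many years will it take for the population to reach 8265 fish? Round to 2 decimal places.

6.36 years

A = (K − N₀)/N₀ = (13400 − 1940)/1940 = 5.9072.
Solve 13400/(1 + 5.9072·e^(−0.354t)) = 8265: 1 + 5.9072·e^(−0.354t) = 1.6213, so e^(−0.354t) = 0.105176.
−0.354·t = ln(0.105176) = -2.2521, so t = 2.2521/0.354 = 6.3619.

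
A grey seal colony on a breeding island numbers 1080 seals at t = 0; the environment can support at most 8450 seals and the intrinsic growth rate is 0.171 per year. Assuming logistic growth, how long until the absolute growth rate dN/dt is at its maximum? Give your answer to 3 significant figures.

Logistic growth is fastest at N = K/2 = 4225.
A = (K − N₀)/N₀ = 6.8241. Set K/(1 + A·e^(−rt)) = K/2 → A·e^(−rt) = 1.
e^(−0.171t) = 1/6.8241 = 0.14654, so t = ln(6.8241)/0.171 = 1.9205/0.171 = 11.231.

11.2 years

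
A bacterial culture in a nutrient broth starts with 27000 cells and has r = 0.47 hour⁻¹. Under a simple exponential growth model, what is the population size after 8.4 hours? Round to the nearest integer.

N(t) = N₀·e^(rt) = 27000 × e^(0.47×8.4) = 27000 × e^3.948.
e^3.948 ≈ 51.832, so N ≈ 27000 × 51.832 = 1.399453×10^6.

1399453 cells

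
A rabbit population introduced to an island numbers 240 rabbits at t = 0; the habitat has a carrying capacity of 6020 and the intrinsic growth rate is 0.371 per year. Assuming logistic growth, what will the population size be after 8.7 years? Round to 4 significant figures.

3079 rabbits

A = (K − N₀)/N₀ = (6020 − 240)/240 = 24.083.
N(t) = K/(1 + A·e^(−rt)) = 6020/(1 + 24.083×e^(−0.371×8.7)).
e^(−3.228) = 0.039649; denominator = 1 + 24.083×0.039649 = 1.9549.
N = 6020/1.9549 = 3079.49.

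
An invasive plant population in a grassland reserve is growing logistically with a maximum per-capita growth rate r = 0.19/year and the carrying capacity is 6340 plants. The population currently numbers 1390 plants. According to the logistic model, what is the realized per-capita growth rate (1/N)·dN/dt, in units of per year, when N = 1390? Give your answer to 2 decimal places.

(1/N)·dN/dt = r(1 − N/K) = 0.19 × (1 − 1390/6340).
= 0.19 × 0.78076 = 0.14834.

0.15 per year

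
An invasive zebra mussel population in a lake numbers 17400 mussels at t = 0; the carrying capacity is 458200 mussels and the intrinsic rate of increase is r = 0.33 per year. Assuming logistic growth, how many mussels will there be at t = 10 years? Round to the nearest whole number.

236873 mussels

A = (K − N₀)/N₀ = (458200 − 17400)/17400 = 25.333.
N(t) = K/(1 + A·e^(−rt)) = 458200/(1 + 25.333×e^(−0.33×10)).
e^(−3.3) = 0.036883; denominator = 1 + 25.333×0.036883 = 1.9344.
N = 458200/1.9344 = 236873.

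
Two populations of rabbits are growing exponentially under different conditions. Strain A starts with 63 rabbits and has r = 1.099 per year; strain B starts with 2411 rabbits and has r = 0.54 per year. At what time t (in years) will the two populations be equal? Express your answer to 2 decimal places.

6.52 years

Set 63·e^(1.099t) = 2411·e^(0.54t).
e^((1.099 − 0.54)t) = 2411/63 → e^(0.559·t) = 38.27.
0.559·t = ln(38.27) = 3.6447, so t = 3.6447/0.559 = 6.52.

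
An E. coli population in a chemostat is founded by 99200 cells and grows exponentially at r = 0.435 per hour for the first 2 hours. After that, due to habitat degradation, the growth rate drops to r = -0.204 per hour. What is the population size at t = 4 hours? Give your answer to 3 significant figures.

157000 cells

Phase 1: N(2) = 99200·e^(0.435×2) = 99200·e^0.87 = 236782.
Phase 2 runs for 4 − 2 = 2 hours at r = -0.204.
N(4) = 236782·e^(-0.204×2) = 236782·e^-0.408 = 157455.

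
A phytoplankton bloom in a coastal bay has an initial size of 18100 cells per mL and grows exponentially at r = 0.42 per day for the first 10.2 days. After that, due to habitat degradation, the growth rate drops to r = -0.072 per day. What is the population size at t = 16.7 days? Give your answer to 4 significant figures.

Phase 1: N(10.2) = 18100·e^(0.42×10.2) = 18100·e^4.284 = 1.312793×10^6.
Phase 2 runs for 16.7 − 10.2 = 6.5 days at r = -0.072.
N(16.7) = 1.312793×10^6·e^(-0.072×6.5) = 1.312793×10^6·e^-0.468 = 822141.

822100 cells per mL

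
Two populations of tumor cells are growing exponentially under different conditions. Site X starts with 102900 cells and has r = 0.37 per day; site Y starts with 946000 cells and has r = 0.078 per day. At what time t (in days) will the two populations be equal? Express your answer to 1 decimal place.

7.6 days

Set 102900·e^(0.37t) = 946000·e^(0.078t).
e^((0.37 − 0.078)t) = 946000/102900 → e^(0.292·t) = 9.1934.
0.292·t = ln(9.1934) = 2.2185, so t = 2.2185/0.292 = 7.5976.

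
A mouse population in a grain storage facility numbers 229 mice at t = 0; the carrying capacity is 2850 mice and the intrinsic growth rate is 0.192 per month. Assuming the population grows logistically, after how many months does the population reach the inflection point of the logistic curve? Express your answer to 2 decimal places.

Logistic growth is fastest at N = K/2 = 1425.
A = (K − N₀)/N₀ = 11.445. Set K/(1 + A·e^(−rt)) = K/2 → A·e^(−rt) = 1.
e^(−0.192t) = 1/11.445 = 0.0873712, so t = ln(11.445)/0.192 = 2.4376/0.192 = 12.696.

12.70 months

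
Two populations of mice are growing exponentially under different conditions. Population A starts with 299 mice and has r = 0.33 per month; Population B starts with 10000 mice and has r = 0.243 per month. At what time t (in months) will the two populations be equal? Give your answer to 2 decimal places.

40.34 months

Set 299·e^(0.33t) = 10000·e^(0.243t).
e^((0.33 − 0.243)t) = 10000/299 → e^(0.087·t) = 33.445.
0.087·t = ln(33.445) = 3.5099, so t = 3.5099/0.087 = 40.344.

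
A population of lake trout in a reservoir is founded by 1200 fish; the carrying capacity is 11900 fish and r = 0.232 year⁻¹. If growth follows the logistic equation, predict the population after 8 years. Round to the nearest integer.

4971 fish

A = (K − N₀)/N₀ = (11900 − 1200)/1200 = 8.9167.
N(t) = K/(1 + A·e^(−rt)) = 11900/(1 + 8.9167×e^(−0.232×8)).
e^(−1.856) = 0.1563; denominator = 1 + 8.9167×0.1563 = 2.3936.
N = 11900/2.3936 = 4971.5.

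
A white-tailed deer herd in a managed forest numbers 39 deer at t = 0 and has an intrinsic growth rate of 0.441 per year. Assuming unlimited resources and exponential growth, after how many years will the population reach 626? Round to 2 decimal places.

Set N₀·e^(rt) = 626: e^(0.441·t) = 626/39 = 16.051.
0.441·t = ln(16.051) = 2.7758, so t = 2.7758/0.441 = 6.2943.

6.29 years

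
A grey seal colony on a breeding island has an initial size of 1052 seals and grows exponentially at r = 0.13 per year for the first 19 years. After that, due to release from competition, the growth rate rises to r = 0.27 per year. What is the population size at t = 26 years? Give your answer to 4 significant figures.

82330 seals

Phase 1: N(19) = 1052·e^(0.13×19) = 1052·e^2.47 = 12437.2.
Phase 2 runs for 26 − 19 = 7 years at r = 0.27.
N(26) = 12437.2·e^(0.27×7) = 12437.2·e^1.89 = 82326.5.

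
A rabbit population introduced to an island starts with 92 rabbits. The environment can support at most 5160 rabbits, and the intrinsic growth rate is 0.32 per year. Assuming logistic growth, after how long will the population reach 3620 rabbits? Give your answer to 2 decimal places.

A = (K − N₀)/N₀ = (5160 − 92)/92 = 55.087.
Solve 5160/(1 + 55.087·e^(−0.32t)) = 3620: 1 + 55.087·e^(−0.32t) = 1.4254, so e^(−0.32t) = 0.0077226.
−0.32·t = ln(0.0077226) = -4.8636, so t = 4.8636/0.32 = 15.199.

15.20 years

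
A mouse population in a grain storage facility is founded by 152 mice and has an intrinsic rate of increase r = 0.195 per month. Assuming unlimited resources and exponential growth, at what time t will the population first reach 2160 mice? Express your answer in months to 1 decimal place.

13.6 months

Set N₀·e^(rt) = 2160: e^(0.195·t) = 2160/152 = 14.211.
0.195·t = ln(14.211) = 2.654, so t = 2.654/0.195 = 13.61.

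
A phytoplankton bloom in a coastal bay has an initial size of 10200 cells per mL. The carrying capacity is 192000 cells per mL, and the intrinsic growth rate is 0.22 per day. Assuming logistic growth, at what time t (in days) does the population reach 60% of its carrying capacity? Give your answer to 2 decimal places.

A = (K − N₀)/N₀ = (192000 − 10200)/10200 = 17.824.
Solve 192000/(1 + 17.824·e^(−0.22t)) = 115200: 1 + 17.824·e^(−0.22t) = 1.6667, so e^(−0.22t) = 0.0374037.
−0.22·t = ln(0.0374037) = -3.286, so t = 3.286/0.22 = 14.936.

14.94 days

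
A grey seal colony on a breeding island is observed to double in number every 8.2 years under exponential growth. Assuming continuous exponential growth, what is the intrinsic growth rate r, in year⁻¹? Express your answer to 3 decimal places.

r = ln(2)/t_d = 0.6931/8.2 = 0.08453.

0.085 per year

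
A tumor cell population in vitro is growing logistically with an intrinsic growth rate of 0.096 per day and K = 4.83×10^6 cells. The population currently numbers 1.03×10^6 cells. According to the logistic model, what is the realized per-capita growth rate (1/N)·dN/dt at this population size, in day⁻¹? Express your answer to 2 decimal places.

(1/N)·dN/dt = r(1 − N/K) = 0.096 × (1 − 1.03×10^6/4.83×10^6).
= 0.096 × 0.78675 = 0.075528.

0.08 per day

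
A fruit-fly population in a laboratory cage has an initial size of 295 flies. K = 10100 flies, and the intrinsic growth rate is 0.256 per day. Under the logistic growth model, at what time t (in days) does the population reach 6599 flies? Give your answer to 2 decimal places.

A = (K − N₀)/N₀ = (10100 − 295)/295 = 33.237.
Solve 10100/(1 + 33.237·e^(−0.256t)) = 6599: 1 + 33.237·e^(−0.256t) = 1.5305, so e^(−0.256t) = 0.015962.
−0.256·t = ln(0.015962) = -4.1375, so t = 4.1375/0.256 = 16.162.

16.16 days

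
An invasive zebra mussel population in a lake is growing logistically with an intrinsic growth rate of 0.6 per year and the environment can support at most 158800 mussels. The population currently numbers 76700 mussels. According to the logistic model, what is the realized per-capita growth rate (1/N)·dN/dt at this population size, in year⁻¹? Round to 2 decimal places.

0.31 per year

(1/N)·dN/dt = r(1 − N/K) = 0.6 × (1 − 76700/158800).
= 0.6 × 0.517 = 0.3102.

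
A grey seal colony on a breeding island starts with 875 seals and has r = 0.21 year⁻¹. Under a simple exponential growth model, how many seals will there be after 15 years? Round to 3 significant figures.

N(t) = N₀·e^(rt) = 875 × e^(0.21×15) = 875 × e^3.15.
e^3.15 ≈ 23.336, so N ≈ 875 × 23.336 = 20419.1.

20400 seals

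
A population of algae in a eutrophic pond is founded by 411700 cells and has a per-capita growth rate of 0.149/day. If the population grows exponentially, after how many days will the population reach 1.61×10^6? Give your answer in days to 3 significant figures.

Set N₀·e^(rt) = 1.61×10^6: e^(0.149·t) = 1.61×10^6/411700 = 3.9106.
0.149·t = ln(3.9106) = 1.3637, so t = 1.3637/0.149 = 9.1523.

9.15 days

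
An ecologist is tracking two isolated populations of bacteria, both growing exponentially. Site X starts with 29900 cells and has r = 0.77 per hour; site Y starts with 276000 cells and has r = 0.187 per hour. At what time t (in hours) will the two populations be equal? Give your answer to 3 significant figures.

3.81 hours

Set 29900·e^(0.77t) = 276000·e^(0.187t).
e^((0.77 − 0.187)t) = 276000/29900 → e^(0.583·t) = 9.2308.
0.583·t = ln(9.2308) = 2.2225, so t = 2.2225/0.583 = 3.8123.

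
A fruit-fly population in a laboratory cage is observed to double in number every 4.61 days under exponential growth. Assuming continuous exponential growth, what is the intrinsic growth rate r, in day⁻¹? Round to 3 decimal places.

0.150 per day

r = ln(2)/t_d = 0.6931/4.61 = 0.15036.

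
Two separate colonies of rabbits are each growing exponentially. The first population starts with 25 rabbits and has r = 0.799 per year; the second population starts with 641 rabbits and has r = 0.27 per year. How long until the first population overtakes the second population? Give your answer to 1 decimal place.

Set 25·e^(0.799t) = 641·e^(0.27t).
e^((0.799 − 0.27)t) = 641/25 → e^(0.529·t) = 25.64.
0.529·t = ln(25.64) = 3.2442, so t = 3.2442/0.529 = 6.1326.

6.1 years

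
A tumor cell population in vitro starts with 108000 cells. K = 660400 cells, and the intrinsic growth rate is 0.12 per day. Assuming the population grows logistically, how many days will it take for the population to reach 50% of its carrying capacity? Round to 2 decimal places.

13.60 days

A = (K − N₀)/N₀ = (660400 − 108000)/108000 = 5.1148.
Solve 660400/(1 + 5.1148·e^(−0.12t)) = 330200: 1 + 5.1148·e^(−0.12t) = 2, so e^(−0.12t) = 0.19551.
−0.12·t = ln(0.19551) = -1.6321, so t = 1.6321/0.12 = 13.601.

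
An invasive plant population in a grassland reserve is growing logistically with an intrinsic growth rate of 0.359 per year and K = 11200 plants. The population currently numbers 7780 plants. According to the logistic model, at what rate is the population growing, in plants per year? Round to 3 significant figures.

853 plants per year

dN/dt = rN(1 − N/K) = 0.359 × 7780 × (1 − 7780/11200).
1 − 7780/11200 = 0.30536; dN/dt = 0.359 × 7780 × 0.30536 = 852.87.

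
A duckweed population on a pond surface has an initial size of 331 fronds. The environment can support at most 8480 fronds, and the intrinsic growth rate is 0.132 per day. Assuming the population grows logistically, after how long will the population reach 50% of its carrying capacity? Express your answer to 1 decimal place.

24.3 days

A = (K − N₀)/N₀ = (8480 − 331)/331 = 24.619.
Solve 8480/(1 + 24.619·e^(−0.132t)) = 4240: 1 + 24.619·e^(−0.132t) = 2, so e^(−0.132t) = 0.0406185.
−0.132·t = ln(0.0406185) = -3.2035, so t = 3.2035/0.132 = 24.269.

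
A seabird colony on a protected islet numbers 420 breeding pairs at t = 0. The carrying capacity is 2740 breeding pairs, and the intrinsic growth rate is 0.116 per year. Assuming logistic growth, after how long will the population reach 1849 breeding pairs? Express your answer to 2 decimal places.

A = (K − N₀)/N₀ = (2740 − 420)/420 = 5.5238.
Solve 2740/(1 + 5.5238·e^(−0.116t)) = 1849: 1 + 5.5238·e^(−0.116t) = 1.4819, so e^(−0.116t) = 0.0872373.
−0.116·t = ln(0.0872373) = -2.4391, so t = 2.4391/0.116 = 21.027.

21.03 years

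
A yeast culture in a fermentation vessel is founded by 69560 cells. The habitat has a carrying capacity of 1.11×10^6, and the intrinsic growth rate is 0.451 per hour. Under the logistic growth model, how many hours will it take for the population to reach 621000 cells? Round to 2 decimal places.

6.53 hours

A = (K − N₀)/N₀ = (1.11×10^6 − 69560)/69560 = 14.957.
Solve 1.11×10^6/(1 + 14.957·e^(−0.451t)) = 621000: 1 + 14.957·e^(−0.451t) = 1.7874, so e^(−0.451t) = 0.0526453.
−0.451·t = ln(0.0526453) = -2.9442, so t = 2.9442/0.451 = 6.5281.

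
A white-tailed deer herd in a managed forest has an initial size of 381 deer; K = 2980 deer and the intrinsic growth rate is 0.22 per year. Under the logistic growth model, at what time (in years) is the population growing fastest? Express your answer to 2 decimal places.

8.73 years

Logistic growth is fastest at N = K/2 = 1490.
A = (K − N₀)/N₀ = 6.8215. Set K/(1 + A·e^(−rt)) = K/2 → A·e^(−rt) = 1.
e^(−0.22t) = 1/6.8215 = 0.146595, so t = ln(6.8215)/0.22 = 1.9201/0.22 = 8.7276.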